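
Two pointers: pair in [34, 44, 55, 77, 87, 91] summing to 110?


lo=0(34)+hi=5(91)=125
lo=0(34)+hi=4(87)=121
lo=0(34)+hi=3(77)=111
lo=0(34)+hi=2(55)=89
lo=1(44)+hi=2(55)=99

No pair found


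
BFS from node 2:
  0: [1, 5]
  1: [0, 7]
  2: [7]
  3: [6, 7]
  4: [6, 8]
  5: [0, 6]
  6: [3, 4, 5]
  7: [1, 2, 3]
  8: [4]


Visit 2, enqueue [7]
Visit 7, enqueue [1, 3]
Visit 1, enqueue [0]
Visit 3, enqueue [6]
Visit 0, enqueue [5]
Visit 6, enqueue [4]
Visit 5, enqueue []
Visit 4, enqueue [8]
Visit 8, enqueue []

BFS order: [2, 7, 1, 3, 0, 6, 5, 4, 8]


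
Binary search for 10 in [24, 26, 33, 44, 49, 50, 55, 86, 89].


Step 1: lo=0, hi=8, mid=4, val=49
Step 2: lo=0, hi=3, mid=1, val=26
Step 3: lo=0, hi=0, mid=0, val=24

Not found


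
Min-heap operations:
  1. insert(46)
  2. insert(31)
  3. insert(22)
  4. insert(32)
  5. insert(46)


insert(46) -> [46]
insert(31) -> [31, 46]
insert(22) -> [22, 46, 31]
insert(32) -> [22, 32, 31, 46]
insert(46) -> [22, 32, 31, 46, 46]

Final heap: [22, 32, 31, 46, 46]


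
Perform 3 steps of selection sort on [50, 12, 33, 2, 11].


Initial: [50, 12, 33, 2, 11]
Step 1: min=2 at 3
  Swap: [2, 12, 33, 50, 11]
Step 2: min=11 at 4
  Swap: [2, 11, 33, 50, 12]
Step 3: min=12 at 4
  Swap: [2, 11, 12, 50, 33]

After 3 steps: [2, 11, 12, 50, 33]


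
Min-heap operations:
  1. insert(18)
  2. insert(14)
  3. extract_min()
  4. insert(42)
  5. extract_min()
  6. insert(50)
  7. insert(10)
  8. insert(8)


insert(18) -> [18]
insert(14) -> [14, 18]
extract_min()->14, [18]
insert(42) -> [18, 42]
extract_min()->18, [42]
insert(50) -> [42, 50]
insert(10) -> [10, 50, 42]
insert(8) -> [8, 10, 42, 50]

Final heap: [8, 10, 42, 50]


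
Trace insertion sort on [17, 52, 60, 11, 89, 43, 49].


Initial: [17, 52, 60, 11, 89, 43, 49]
Insert 52: [17, 52, 60, 11, 89, 43, 49]
Insert 60: [17, 52, 60, 11, 89, 43, 49]
Insert 11: [11, 17, 52, 60, 89, 43, 49]
Insert 89: [11, 17, 52, 60, 89, 43, 49]
Insert 43: [11, 17, 43, 52, 60, 89, 49]
Insert 49: [11, 17, 43, 49, 52, 60, 89]

Sorted: [11, 17, 43, 49, 52, 60, 89]


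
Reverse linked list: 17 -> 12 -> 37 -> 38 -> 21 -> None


Step 1: curr=17, set curr.next=prev(None) | reversed so far: 17
Step 2: curr=12, set curr.next=prev(17) | reversed so far: 12 -> 17
Step 3: curr=37, set curr.next=prev(12) | reversed so far: 37 -> 12 -> 17
Step 4: curr=38, set curr.next=prev(37) | reversed so far: 38 -> 37 -> 12 -> 17
Step 5: curr=21, set curr.next=prev(38) | reversed so far: 21 -> 38 -> 37 -> 12 -> 17

21 -> 38 -> 37 -> 12 -> 17 -> None


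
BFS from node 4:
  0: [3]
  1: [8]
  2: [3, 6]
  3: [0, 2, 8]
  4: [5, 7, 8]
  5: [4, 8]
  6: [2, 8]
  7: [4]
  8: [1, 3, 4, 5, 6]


Visit 4, enqueue [5, 7, 8]
Visit 5, enqueue []
Visit 7, enqueue []
Visit 8, enqueue [1, 3, 6]
Visit 1, enqueue []
Visit 3, enqueue [0, 2]
Visit 6, enqueue []
Visit 0, enqueue []
Visit 2, enqueue []

BFS order: [4, 5, 7, 8, 1, 3, 6, 0, 2]


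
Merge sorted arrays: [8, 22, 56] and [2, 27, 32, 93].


Take 2 from B
Take 8 from A
Take 22 from A
Take 27 from B
Take 32 from B
Take 56 from A

Merged: [2, 8, 22, 27, 32, 56, 93]


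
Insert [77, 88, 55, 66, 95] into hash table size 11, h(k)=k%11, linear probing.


Insert 77: h=0 -> slot 0
Insert 88: h=0, 1 probes -> slot 1
Insert 55: h=0, 2 probes -> slot 2
Insert 66: h=0, 3 probes -> slot 3
Insert 95: h=7 -> slot 7

Table: [77, 88, 55, 66, None, None, None, 95, None, None, None]


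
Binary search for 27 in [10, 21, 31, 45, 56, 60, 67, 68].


Step 1: lo=0, hi=7, mid=3, val=45
Step 2: lo=0, hi=2, mid=1, val=21
Step 3: lo=2, hi=2, mid=2, val=31

Not found


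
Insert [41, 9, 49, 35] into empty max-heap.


Insert 41: [41]
Insert 9: [41, 9]
Insert 49: [49, 9, 41]
Insert 35: [49, 35, 41, 9]

Final heap: [49, 35, 41, 9]


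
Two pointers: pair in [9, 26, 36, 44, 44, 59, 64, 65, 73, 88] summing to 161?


lo=0(9)+hi=9(88)=97
lo=1(26)+hi=9(88)=114
lo=2(36)+hi=9(88)=124
lo=3(44)+hi=9(88)=132
lo=4(44)+hi=9(88)=132
lo=5(59)+hi=9(88)=147
lo=6(64)+hi=9(88)=152
lo=7(65)+hi=9(88)=153
lo=8(73)+hi=9(88)=161

Yes: 73+88=161


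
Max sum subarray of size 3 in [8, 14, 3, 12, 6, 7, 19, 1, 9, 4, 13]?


[0:3]: 25
[1:4]: 29
[2:5]: 21
[3:6]: 25
[4:7]: 32
[5:8]: 27
[6:9]: 29
[7:10]: 14
[8:11]: 26

Max: 32 at [4:7]


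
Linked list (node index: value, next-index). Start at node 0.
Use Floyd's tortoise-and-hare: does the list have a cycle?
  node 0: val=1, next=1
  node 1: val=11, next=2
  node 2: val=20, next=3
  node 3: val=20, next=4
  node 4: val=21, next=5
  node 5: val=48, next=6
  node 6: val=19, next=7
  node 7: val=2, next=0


Floyd's tortoise (slow, +1) and hare (fast, +2):
  init: slow=0, fast=0
  step 1: slow=1, fast=2
  step 2: slow=2, fast=4
  step 3: slow=3, fast=6
  step 4: slow=4, fast=0
  step 5: slow=5, fast=2
  step 6: slow=6, fast=4
  step 7: slow=7, fast=6
  step 8: slow=0, fast=0
  slow == fast at node 0: cycle detected

Cycle: yes


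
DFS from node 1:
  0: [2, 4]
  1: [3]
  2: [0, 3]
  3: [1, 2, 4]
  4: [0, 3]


Visit 1, push [3]
Visit 3, push [4, 2]
Visit 2, push [0]
Visit 0, push [4]
Visit 4, push []

DFS order: [1, 3, 2, 0, 4]


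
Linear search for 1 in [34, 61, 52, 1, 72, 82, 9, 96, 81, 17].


i=0: 34!=1
i=1: 61!=1
i=2: 52!=1
i=3: 1==1 found!

Found at 3, 4 comps


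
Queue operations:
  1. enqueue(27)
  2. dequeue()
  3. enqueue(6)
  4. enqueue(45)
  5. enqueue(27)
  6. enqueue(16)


enqueue(27) -> [27]
dequeue()->27, []
enqueue(6) -> [6]
enqueue(45) -> [6, 45]
enqueue(27) -> [6, 45, 27]
enqueue(16) -> [6, 45, 27, 16]

Final queue: [6, 45, 27, 16]


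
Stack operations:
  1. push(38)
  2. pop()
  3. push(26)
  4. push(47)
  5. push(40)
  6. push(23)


push(38) -> [38]
pop()->38, []
push(26) -> [26]
push(47) -> [26, 47]
push(40) -> [26, 47, 40]
push(23) -> [26, 47, 40, 23]

Final stack: [26, 47, 40, 23]


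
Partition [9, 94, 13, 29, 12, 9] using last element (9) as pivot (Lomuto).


Pivot: 9
  9 <= 9: advance i (no swap)
Place pivot at 1: [9, 9, 13, 29, 12, 94]

Partitioned: [9, 9, 13, 29, 12, 94]


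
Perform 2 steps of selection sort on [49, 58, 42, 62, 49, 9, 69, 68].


Initial: [49, 58, 42, 62, 49, 9, 69, 68]
Step 1: min=9 at 5
  Swap: [9, 58, 42, 62, 49, 49, 69, 68]
Step 2: min=42 at 2
  Swap: [9, 42, 58, 62, 49, 49, 69, 68]

After 2 steps: [9, 42, 58, 62, 49, 49, 69, 68]


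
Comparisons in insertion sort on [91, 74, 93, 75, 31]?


Algorithm: insertion sort
Input: [91, 74, 93, 75, 31]
Sorted: [31, 74, 75, 91, 93]

9


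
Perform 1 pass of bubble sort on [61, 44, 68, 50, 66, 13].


Initial: [61, 44, 68, 50, 66, 13]
Pass 1: [44, 61, 50, 66, 13, 68] (4 swaps)

After 1 pass: [44, 61, 50, 66, 13, 68]


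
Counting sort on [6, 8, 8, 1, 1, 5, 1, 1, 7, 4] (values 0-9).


Input: [6, 8, 8, 1, 1, 5, 1, 1, 7, 4]
Counts: [0, 4, 0, 0, 1, 1, 1, 1, 2, 0]

Sorted: [1, 1, 1, 1, 4, 5, 6, 7, 8, 8]


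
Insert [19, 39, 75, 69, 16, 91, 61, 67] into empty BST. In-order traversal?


Insert 19: root
Insert 39: R from 19
Insert 75: R from 19 -> R from 39
Insert 69: R from 19 -> R from 39 -> L from 75
Insert 16: L from 19
Insert 91: R from 19 -> R from 39 -> R from 75
Insert 61: R from 19 -> R from 39 -> L from 75 -> L from 69
Insert 67: R from 19 -> R from 39 -> L from 75 -> L from 69 -> R from 61

In-order: [16, 19, 39, 61, 67, 69, 75, 91]


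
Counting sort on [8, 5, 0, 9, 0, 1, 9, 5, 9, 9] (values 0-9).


Input: [8, 5, 0, 9, 0, 1, 9, 5, 9, 9]
Counts: [2, 1, 0, 0, 0, 2, 0, 0, 1, 4]

Sorted: [0, 0, 1, 5, 5, 8, 9, 9, 9, 9]


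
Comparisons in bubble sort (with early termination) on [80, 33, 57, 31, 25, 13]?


Algorithm: bubble sort (with early termination)
Input: [80, 33, 57, 31, 25, 13]
Sorted: [13, 25, 31, 33, 57, 80]

15


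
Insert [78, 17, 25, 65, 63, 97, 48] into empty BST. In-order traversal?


Insert 78: root
Insert 17: L from 78
Insert 25: L from 78 -> R from 17
Insert 65: L from 78 -> R from 17 -> R from 25
Insert 63: L from 78 -> R from 17 -> R from 25 -> L from 65
Insert 97: R from 78
Insert 48: L from 78 -> R from 17 -> R from 25 -> L from 65 -> L from 63

In-order: [17, 25, 48, 63, 65, 78, 97]


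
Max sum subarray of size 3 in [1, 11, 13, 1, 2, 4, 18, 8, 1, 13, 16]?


[0:3]: 25
[1:4]: 25
[2:5]: 16
[3:6]: 7
[4:7]: 24
[5:8]: 30
[6:9]: 27
[7:10]: 22
[8:11]: 30

Max: 30 at [5:8]


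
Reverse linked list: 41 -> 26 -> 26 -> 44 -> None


Step 1: curr=41, set curr.next=prev(None) | reversed so far: 41
Step 2: curr=26, set curr.next=prev(41) | reversed so far: 26 -> 41
Step 3: curr=26, set curr.next=prev(26) | reversed so far: 26 -> 26 -> 41
Step 4: curr=44, set curr.next=prev(26) | reversed so far: 44 -> 26 -> 26 -> 41

44 -> 26 -> 26 -> 41 -> None


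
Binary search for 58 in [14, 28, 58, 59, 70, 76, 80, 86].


Step 1: lo=0, hi=7, mid=3, val=59
Step 2: lo=0, hi=2, mid=1, val=28
Step 3: lo=2, hi=2, mid=2, val=58

Found at index 2


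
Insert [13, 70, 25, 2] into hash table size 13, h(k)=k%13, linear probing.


Insert 13: h=0 -> slot 0
Insert 70: h=5 -> slot 5
Insert 25: h=12 -> slot 12
Insert 2: h=2 -> slot 2

Table: [13, None, 2, None, None, 70, None, None, None, None, None, None, 25]


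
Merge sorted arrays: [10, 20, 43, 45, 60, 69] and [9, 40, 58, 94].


Take 9 from B
Take 10 from A
Take 20 from A
Take 40 from B
Take 43 from A
Take 45 from A
Take 58 from B
Take 60 from A
Take 69 from A

Merged: [9, 10, 20, 40, 43, 45, 58, 60, 69, 94]


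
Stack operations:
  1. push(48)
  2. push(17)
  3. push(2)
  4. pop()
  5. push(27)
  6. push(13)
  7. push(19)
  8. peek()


push(48) -> [48]
push(17) -> [48, 17]
push(2) -> [48, 17, 2]
pop()->2, [48, 17]
push(27) -> [48, 17, 27]
push(13) -> [48, 17, 27, 13]
push(19) -> [48, 17, 27, 13, 19]
peek()->19

Final stack: [48, 17, 27, 13, 19]


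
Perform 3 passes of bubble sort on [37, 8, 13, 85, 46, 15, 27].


Initial: [37, 8, 13, 85, 46, 15, 27]
Pass 1: [8, 13, 37, 46, 15, 27, 85] (5 swaps)
Pass 2: [8, 13, 37, 15, 27, 46, 85] (2 swaps)
Pass 3: [8, 13, 15, 27, 37, 46, 85] (2 swaps)

After 3 passes: [8, 13, 15, 27, 37, 46, 85]


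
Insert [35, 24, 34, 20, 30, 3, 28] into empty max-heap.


Insert 35: [35]
Insert 24: [35, 24]
Insert 34: [35, 24, 34]
Insert 20: [35, 24, 34, 20]
Insert 30: [35, 30, 34, 20, 24]
Insert 3: [35, 30, 34, 20, 24, 3]
Insert 28: [35, 30, 34, 20, 24, 3, 28]

Final heap: [35, 30, 34, 20, 24, 3, 28]


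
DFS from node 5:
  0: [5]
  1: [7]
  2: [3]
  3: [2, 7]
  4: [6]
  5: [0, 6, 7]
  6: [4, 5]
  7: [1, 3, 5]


Visit 5, push [7, 6, 0]
Visit 0, push []
Visit 6, push [4]
Visit 4, push []
Visit 7, push [3, 1]
Visit 1, push []
Visit 3, push [2]
Visit 2, push []

DFS order: [5, 0, 6, 4, 7, 1, 3, 2]


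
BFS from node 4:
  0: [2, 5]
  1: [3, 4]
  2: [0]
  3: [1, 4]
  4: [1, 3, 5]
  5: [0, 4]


Visit 4, enqueue [1, 3, 5]
Visit 1, enqueue []
Visit 3, enqueue []
Visit 5, enqueue [0]
Visit 0, enqueue [2]
Visit 2, enqueue []

BFS order: [4, 1, 3, 5, 0, 2]


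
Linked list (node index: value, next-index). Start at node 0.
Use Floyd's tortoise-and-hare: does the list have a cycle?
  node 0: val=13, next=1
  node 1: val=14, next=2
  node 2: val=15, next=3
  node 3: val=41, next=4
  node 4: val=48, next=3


Floyd's tortoise (slow, +1) and hare (fast, +2):
  init: slow=0, fast=0
  step 1: slow=1, fast=2
  step 2: slow=2, fast=4
  step 3: slow=3, fast=4
  step 4: slow=4, fast=4
  slow == fast at node 4: cycle detected

Cycle: yes


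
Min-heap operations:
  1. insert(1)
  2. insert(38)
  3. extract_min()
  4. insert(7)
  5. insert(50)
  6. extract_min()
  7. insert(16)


insert(1) -> [1]
insert(38) -> [1, 38]
extract_min()->1, [38]
insert(7) -> [7, 38]
insert(50) -> [7, 38, 50]
extract_min()->7, [38, 50]
insert(16) -> [16, 50, 38]

Final heap: [16, 50, 38]


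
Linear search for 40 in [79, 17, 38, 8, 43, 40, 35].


i=0: 79!=40
i=1: 17!=40
i=2: 38!=40
i=3: 8!=40
i=4: 43!=40
i=5: 40==40 found!

Found at 5, 6 comps


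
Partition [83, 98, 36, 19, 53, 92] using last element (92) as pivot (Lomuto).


Pivot: 92
  83 <= 92: advance i (no swap)
  36 <= 92: swap -> [83, 36, 98, 19, 53, 92]
  19 <= 92: swap -> [83, 36, 19, 98, 53, 92]
  53 <= 92: swap -> [83, 36, 19, 53, 98, 92]
Place pivot at 4: [83, 36, 19, 53, 92, 98]

Partitioned: [83, 36, 19, 53, 92, 98]


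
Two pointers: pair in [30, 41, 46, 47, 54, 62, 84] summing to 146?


lo=0(30)+hi=6(84)=114
lo=1(41)+hi=6(84)=125
lo=2(46)+hi=6(84)=130
lo=3(47)+hi=6(84)=131
lo=4(54)+hi=6(84)=138
lo=5(62)+hi=6(84)=146

Yes: 62+84=146


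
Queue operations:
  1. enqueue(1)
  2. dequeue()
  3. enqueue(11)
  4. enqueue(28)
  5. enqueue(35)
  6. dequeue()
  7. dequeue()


enqueue(1) -> [1]
dequeue()->1, []
enqueue(11) -> [11]
enqueue(28) -> [11, 28]
enqueue(35) -> [11, 28, 35]
dequeue()->11, [28, 35]
dequeue()->28, [35]

Final queue: [35]


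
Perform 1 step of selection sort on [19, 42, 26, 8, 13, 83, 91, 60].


Initial: [19, 42, 26, 8, 13, 83, 91, 60]
Step 1: min=8 at 3
  Swap: [8, 42, 26, 19, 13, 83, 91, 60]

After 1 step: [8, 42, 26, 19, 13, 83, 91, 60]


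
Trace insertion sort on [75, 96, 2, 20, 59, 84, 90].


Initial: [75, 96, 2, 20, 59, 84, 90]
Insert 96: [75, 96, 2, 20, 59, 84, 90]
Insert 2: [2, 75, 96, 20, 59, 84, 90]
Insert 20: [2, 20, 75, 96, 59, 84, 90]
Insert 59: [2, 20, 59, 75, 96, 84, 90]
Insert 84: [2, 20, 59, 75, 84, 96, 90]
Insert 90: [2, 20, 59, 75, 84, 90, 96]

Sorted: [2, 20, 59, 75, 84, 90, 96]


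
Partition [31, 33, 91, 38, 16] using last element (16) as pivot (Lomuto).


Pivot: 16
Place pivot at 0: [16, 33, 91, 38, 31]

Partitioned: [16, 33, 91, 38, 31]


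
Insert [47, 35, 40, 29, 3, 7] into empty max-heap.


Insert 47: [47]
Insert 35: [47, 35]
Insert 40: [47, 35, 40]
Insert 29: [47, 35, 40, 29]
Insert 3: [47, 35, 40, 29, 3]
Insert 7: [47, 35, 40, 29, 3, 7]

Final heap: [47, 35, 40, 29, 3, 7]


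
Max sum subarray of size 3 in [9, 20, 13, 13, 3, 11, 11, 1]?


[0:3]: 42
[1:4]: 46
[2:5]: 29
[3:6]: 27
[4:7]: 25
[5:8]: 23

Max: 46 at [1:4]


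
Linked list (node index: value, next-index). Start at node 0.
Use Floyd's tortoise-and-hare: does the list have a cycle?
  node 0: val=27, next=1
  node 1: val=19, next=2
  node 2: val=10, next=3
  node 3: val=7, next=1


Floyd's tortoise (slow, +1) and hare (fast, +2):
  init: slow=0, fast=0
  step 1: slow=1, fast=2
  step 2: slow=2, fast=1
  step 3: slow=3, fast=3
  slow == fast at node 3: cycle detected

Cycle: yes


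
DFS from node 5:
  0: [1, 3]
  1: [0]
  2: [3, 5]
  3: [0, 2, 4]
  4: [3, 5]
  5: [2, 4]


Visit 5, push [4, 2]
Visit 2, push [3]
Visit 3, push [4, 0]
Visit 0, push [1]
Visit 1, push []
Visit 4, push []

DFS order: [5, 2, 3, 0, 1, 4]


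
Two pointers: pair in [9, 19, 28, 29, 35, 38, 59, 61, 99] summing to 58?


lo=0(9)+hi=8(99)=108
lo=0(9)+hi=7(61)=70
lo=0(9)+hi=6(59)=68
lo=0(9)+hi=5(38)=47
lo=1(19)+hi=5(38)=57
lo=2(28)+hi=5(38)=66
lo=2(28)+hi=4(35)=63
lo=2(28)+hi=3(29)=57

No pair found


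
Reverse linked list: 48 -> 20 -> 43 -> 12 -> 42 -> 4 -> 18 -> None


Step 1: curr=48, set curr.next=prev(None) | reversed so far: 48
Step 2: curr=20, set curr.next=prev(48) | reversed so far: 20 -> 48
Step 3: curr=43, set curr.next=prev(20) | reversed so far: 43 -> 20 -> 48
Step 4: curr=12, set curr.next=prev(43) | reversed so far: 12 -> 43 -> 20 -> 48
Step 5: curr=42, set curr.next=prev(12) | reversed so far: 42 -> 12 -> 43 -> 20 -> 48
Step 6: curr=4, set curr.next=prev(42) | reversed so far: 4 -> 42 -> 12 -> 43 -> 20 -> 48
Step 7: curr=18, set curr.next=prev(4) | reversed so far: 18 -> 4 -> 42 -> 12 -> 43 -> 20 -> 48

18 -> 4 -> 42 -> 12 -> 43 -> 20 -> 48 -> None


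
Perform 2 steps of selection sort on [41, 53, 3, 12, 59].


Initial: [41, 53, 3, 12, 59]
Step 1: min=3 at 2
  Swap: [3, 53, 41, 12, 59]
Step 2: min=12 at 3
  Swap: [3, 12, 41, 53, 59]

After 2 steps: [3, 12, 41, 53, 59]


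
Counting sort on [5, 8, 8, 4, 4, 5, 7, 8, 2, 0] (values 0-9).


Input: [5, 8, 8, 4, 4, 5, 7, 8, 2, 0]
Counts: [1, 0, 1, 0, 2, 2, 0, 1, 3, 0]

Sorted: [0, 2, 4, 4, 5, 5, 7, 8, 8, 8]


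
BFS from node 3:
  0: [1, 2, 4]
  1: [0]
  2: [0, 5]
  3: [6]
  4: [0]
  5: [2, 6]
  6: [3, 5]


Visit 3, enqueue [6]
Visit 6, enqueue [5]
Visit 5, enqueue [2]
Visit 2, enqueue [0]
Visit 0, enqueue [1, 4]
Visit 1, enqueue []
Visit 4, enqueue []

BFS order: [3, 6, 5, 2, 0, 1, 4]


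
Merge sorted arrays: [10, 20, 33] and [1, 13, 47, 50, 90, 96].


Take 1 from B
Take 10 from A
Take 13 from B
Take 20 from A
Take 33 from A

Merged: [1, 10, 13, 20, 33, 47, 50, 90, 96]


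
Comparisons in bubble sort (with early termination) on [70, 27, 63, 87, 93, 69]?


Algorithm: bubble sort (with early termination)
Input: [70, 27, 63, 87, 93, 69]
Sorted: [27, 63, 69, 70, 87, 93]

14


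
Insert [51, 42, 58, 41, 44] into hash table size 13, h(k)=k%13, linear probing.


Insert 51: h=12 -> slot 12
Insert 42: h=3 -> slot 3
Insert 58: h=6 -> slot 6
Insert 41: h=2 -> slot 2
Insert 44: h=5 -> slot 5

Table: [None, None, 41, 42, None, 44, 58, None, None, None, None, None, 51]


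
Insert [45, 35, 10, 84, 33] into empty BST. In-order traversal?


Insert 45: root
Insert 35: L from 45
Insert 10: L from 45 -> L from 35
Insert 84: R from 45
Insert 33: L from 45 -> L from 35 -> R from 10

In-order: [10, 33, 35, 45, 84]


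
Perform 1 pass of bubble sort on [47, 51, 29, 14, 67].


Initial: [47, 51, 29, 14, 67]
Pass 1: [47, 29, 14, 51, 67] (2 swaps)

After 1 pass: [47, 29, 14, 51, 67]


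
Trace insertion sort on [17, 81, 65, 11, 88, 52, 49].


Initial: [17, 81, 65, 11, 88, 52, 49]
Insert 81: [17, 81, 65, 11, 88, 52, 49]
Insert 65: [17, 65, 81, 11, 88, 52, 49]
Insert 11: [11, 17, 65, 81, 88, 52, 49]
Insert 88: [11, 17, 65, 81, 88, 52, 49]
Insert 52: [11, 17, 52, 65, 81, 88, 49]
Insert 49: [11, 17, 49, 52, 65, 81, 88]

Sorted: [11, 17, 49, 52, 65, 81, 88]


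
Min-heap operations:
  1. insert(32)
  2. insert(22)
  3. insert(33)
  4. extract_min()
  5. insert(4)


insert(32) -> [32]
insert(22) -> [22, 32]
insert(33) -> [22, 32, 33]
extract_min()->22, [32, 33]
insert(4) -> [4, 33, 32]

Final heap: [4, 33, 32]


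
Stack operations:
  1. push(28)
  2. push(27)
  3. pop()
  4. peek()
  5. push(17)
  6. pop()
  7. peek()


push(28) -> [28]
push(27) -> [28, 27]
pop()->27, [28]
peek()->28
push(17) -> [28, 17]
pop()->17, [28]
peek()->28

Final stack: [28]


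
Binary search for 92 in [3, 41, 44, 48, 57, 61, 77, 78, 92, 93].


Step 1: lo=0, hi=9, mid=4, val=57
Step 2: lo=5, hi=9, mid=7, val=78
Step 3: lo=8, hi=9, mid=8, val=92

Found at index 8


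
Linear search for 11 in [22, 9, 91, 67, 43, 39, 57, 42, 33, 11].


i=0: 22!=11
i=1: 9!=11
i=2: 91!=11
i=3: 67!=11
i=4: 43!=11
i=5: 39!=11
i=6: 57!=11
i=7: 42!=11
i=8: 33!=11
i=9: 11==11 found!

Found at 9, 10 comps


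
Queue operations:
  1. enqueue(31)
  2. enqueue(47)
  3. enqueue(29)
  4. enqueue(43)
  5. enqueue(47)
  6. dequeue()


enqueue(31) -> [31]
enqueue(47) -> [31, 47]
enqueue(29) -> [31, 47, 29]
enqueue(43) -> [31, 47, 29, 43]
enqueue(47) -> [31, 47, 29, 43, 47]
dequeue()->31, [47, 29, 43, 47]

Final queue: [47, 29, 43, 47]


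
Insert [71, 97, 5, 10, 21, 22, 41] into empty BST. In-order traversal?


Insert 71: root
Insert 97: R from 71
Insert 5: L from 71
Insert 10: L from 71 -> R from 5
Insert 21: L from 71 -> R from 5 -> R from 10
Insert 22: L from 71 -> R from 5 -> R from 10 -> R from 21
Insert 41: L from 71 -> R from 5 -> R from 10 -> R from 21 -> R from 22

In-order: [5, 10, 21, 22, 41, 71, 97]


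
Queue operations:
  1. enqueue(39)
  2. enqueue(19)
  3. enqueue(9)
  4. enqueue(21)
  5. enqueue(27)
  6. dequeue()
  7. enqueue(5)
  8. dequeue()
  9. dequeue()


enqueue(39) -> [39]
enqueue(19) -> [39, 19]
enqueue(9) -> [39, 19, 9]
enqueue(21) -> [39, 19, 9, 21]
enqueue(27) -> [39, 19, 9, 21, 27]
dequeue()->39, [19, 9, 21, 27]
enqueue(5) -> [19, 9, 21, 27, 5]
dequeue()->19, [9, 21, 27, 5]
dequeue()->9, [21, 27, 5]

Final queue: [21, 27, 5]


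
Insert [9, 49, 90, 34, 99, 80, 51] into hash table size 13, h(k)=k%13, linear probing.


Insert 9: h=9 -> slot 9
Insert 49: h=10 -> slot 10
Insert 90: h=12 -> slot 12
Insert 34: h=8 -> slot 8
Insert 99: h=8, 3 probes -> slot 11
Insert 80: h=2 -> slot 2
Insert 51: h=12, 1 probes -> slot 0

Table: [51, None, 80, None, None, None, None, None, 34, 9, 49, 99, 90]


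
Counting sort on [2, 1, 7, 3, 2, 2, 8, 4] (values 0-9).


Input: [2, 1, 7, 3, 2, 2, 8, 4]
Counts: [0, 1, 3, 1, 1, 0, 0, 1, 1, 0]

Sorted: [1, 2, 2, 2, 3, 4, 7, 8]


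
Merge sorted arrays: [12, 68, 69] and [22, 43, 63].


Take 12 from A
Take 22 from B
Take 43 from B
Take 63 from B

Merged: [12, 22, 43, 63, 68, 69]


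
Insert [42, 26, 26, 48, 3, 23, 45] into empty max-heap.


Insert 42: [42]
Insert 26: [42, 26]
Insert 26: [42, 26, 26]
Insert 48: [48, 42, 26, 26]
Insert 3: [48, 42, 26, 26, 3]
Insert 23: [48, 42, 26, 26, 3, 23]
Insert 45: [48, 42, 45, 26, 3, 23, 26]

Final heap: [48, 42, 45, 26, 3, 23, 26]


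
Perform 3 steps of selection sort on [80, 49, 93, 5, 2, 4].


Initial: [80, 49, 93, 5, 2, 4]
Step 1: min=2 at 4
  Swap: [2, 49, 93, 5, 80, 4]
Step 2: min=4 at 5
  Swap: [2, 4, 93, 5, 80, 49]
Step 3: min=5 at 3
  Swap: [2, 4, 5, 93, 80, 49]

After 3 steps: [2, 4, 5, 93, 80, 49]


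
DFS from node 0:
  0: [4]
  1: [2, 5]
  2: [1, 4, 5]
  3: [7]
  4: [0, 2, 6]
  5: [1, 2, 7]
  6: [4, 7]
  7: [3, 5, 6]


Visit 0, push [4]
Visit 4, push [6, 2]
Visit 2, push [5, 1]
Visit 1, push [5]
Visit 5, push [7]
Visit 7, push [6, 3]
Visit 3, push []
Visit 6, push []

DFS order: [0, 4, 2, 1, 5, 7, 3, 6]


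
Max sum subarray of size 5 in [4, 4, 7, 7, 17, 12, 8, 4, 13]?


[0:5]: 39
[1:6]: 47
[2:7]: 51
[3:8]: 48
[4:9]: 54

Max: 54 at [4:9]


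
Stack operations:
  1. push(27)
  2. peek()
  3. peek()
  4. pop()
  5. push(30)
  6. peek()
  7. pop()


push(27) -> [27]
peek()->27
peek()->27
pop()->27, []
push(30) -> [30]
peek()->30
pop()->30, []

Final stack: []


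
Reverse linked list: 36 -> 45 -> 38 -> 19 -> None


Step 1: curr=36, set curr.next=prev(None) | reversed so far: 36
Step 2: curr=45, set curr.next=prev(36) | reversed so far: 45 -> 36
Step 3: curr=38, set curr.next=prev(45) | reversed so far: 38 -> 45 -> 36
Step 4: curr=19, set curr.next=prev(38) | reversed so far: 19 -> 38 -> 45 -> 36

19 -> 38 -> 45 -> 36 -> None


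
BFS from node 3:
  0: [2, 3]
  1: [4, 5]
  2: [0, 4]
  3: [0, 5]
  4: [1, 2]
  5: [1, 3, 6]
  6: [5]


Visit 3, enqueue [0, 5]
Visit 0, enqueue [2]
Visit 5, enqueue [1, 6]
Visit 2, enqueue [4]
Visit 1, enqueue []
Visit 6, enqueue []
Visit 4, enqueue []

BFS order: [3, 0, 5, 2, 1, 6, 4]


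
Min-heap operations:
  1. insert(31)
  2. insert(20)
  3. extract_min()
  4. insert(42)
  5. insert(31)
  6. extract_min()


insert(31) -> [31]
insert(20) -> [20, 31]
extract_min()->20, [31]
insert(42) -> [31, 42]
insert(31) -> [31, 42, 31]
extract_min()->31, [31, 42]

Final heap: [31, 42]


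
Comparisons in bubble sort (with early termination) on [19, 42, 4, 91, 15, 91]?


Algorithm: bubble sort (with early termination)
Input: [19, 42, 4, 91, 15, 91]
Sorted: [4, 15, 19, 42, 91, 91]

14


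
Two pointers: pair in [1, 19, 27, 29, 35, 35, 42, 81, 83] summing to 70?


lo=0(1)+hi=8(83)=84
lo=0(1)+hi=7(81)=82
lo=0(1)+hi=6(42)=43
lo=1(19)+hi=6(42)=61
lo=2(27)+hi=6(42)=69
lo=3(29)+hi=6(42)=71
lo=3(29)+hi=5(35)=64
lo=4(35)+hi=5(35)=70

Yes: 35+35=70


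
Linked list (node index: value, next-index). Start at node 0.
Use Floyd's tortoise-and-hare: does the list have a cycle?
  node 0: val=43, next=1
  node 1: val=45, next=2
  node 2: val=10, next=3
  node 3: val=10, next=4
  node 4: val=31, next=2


Floyd's tortoise (slow, +1) and hare (fast, +2):
  init: slow=0, fast=0
  step 1: slow=1, fast=2
  step 2: slow=2, fast=4
  step 3: slow=3, fast=3
  slow == fast at node 3: cycle detected

Cycle: yes


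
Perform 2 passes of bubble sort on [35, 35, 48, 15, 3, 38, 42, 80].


Initial: [35, 35, 48, 15, 3, 38, 42, 80]
Pass 1: [35, 35, 15, 3, 38, 42, 48, 80] (4 swaps)
Pass 2: [35, 15, 3, 35, 38, 42, 48, 80] (2 swaps)

After 2 passes: [35, 15, 3, 35, 38, 42, 48, 80]


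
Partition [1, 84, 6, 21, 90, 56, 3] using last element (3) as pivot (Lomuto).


Pivot: 3
  1 <= 3: advance i (no swap)
Place pivot at 1: [1, 3, 6, 21, 90, 56, 84]

Partitioned: [1, 3, 6, 21, 90, 56, 84]


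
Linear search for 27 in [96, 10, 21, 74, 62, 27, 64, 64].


i=0: 96!=27
i=1: 10!=27
i=2: 21!=27
i=3: 74!=27
i=4: 62!=27
i=5: 27==27 found!

Found at 5, 6 comps


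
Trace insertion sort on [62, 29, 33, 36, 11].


Initial: [62, 29, 33, 36, 11]
Insert 29: [29, 62, 33, 36, 11]
Insert 33: [29, 33, 62, 36, 11]
Insert 36: [29, 33, 36, 62, 11]
Insert 11: [11, 29, 33, 36, 62]

Sorted: [11, 29, 33, 36, 62]


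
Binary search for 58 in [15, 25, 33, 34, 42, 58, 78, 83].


Step 1: lo=0, hi=7, mid=3, val=34
Step 2: lo=4, hi=7, mid=5, val=58

Found at index 5


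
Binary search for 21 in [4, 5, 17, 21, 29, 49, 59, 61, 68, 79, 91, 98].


Step 1: lo=0, hi=11, mid=5, val=49
Step 2: lo=0, hi=4, mid=2, val=17
Step 3: lo=3, hi=4, mid=3, val=21

Found at index 3


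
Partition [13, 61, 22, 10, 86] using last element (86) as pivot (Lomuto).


Pivot: 86
  13 <= 86: advance i (no swap)
  61 <= 86: advance i (no swap)
  22 <= 86: advance i (no swap)
  10 <= 86: advance i (no swap)
Place pivot at 4: [13, 61, 22, 10, 86]

Partitioned: [13, 61, 22, 10, 86]


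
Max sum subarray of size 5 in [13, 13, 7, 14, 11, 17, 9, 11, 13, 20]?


[0:5]: 58
[1:6]: 62
[2:7]: 58
[3:8]: 62
[4:9]: 61
[5:10]: 70

Max: 70 at [5:10]


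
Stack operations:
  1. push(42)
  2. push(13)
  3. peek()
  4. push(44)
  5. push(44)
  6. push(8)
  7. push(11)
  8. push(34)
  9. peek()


push(42) -> [42]
push(13) -> [42, 13]
peek()->13
push(44) -> [42, 13, 44]
push(44) -> [42, 13, 44, 44]
push(8) -> [42, 13, 44, 44, 8]
push(11) -> [42, 13, 44, 44, 8, 11]
push(34) -> [42, 13, 44, 44, 8, 11, 34]
peek()->34

Final stack: [42, 13, 44, 44, 8, 11, 34]


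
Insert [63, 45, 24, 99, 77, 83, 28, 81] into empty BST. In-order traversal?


Insert 63: root
Insert 45: L from 63
Insert 24: L from 63 -> L from 45
Insert 99: R from 63
Insert 77: R from 63 -> L from 99
Insert 83: R from 63 -> L from 99 -> R from 77
Insert 28: L from 63 -> L from 45 -> R from 24
Insert 81: R from 63 -> L from 99 -> R from 77 -> L from 83

In-order: [24, 28, 45, 63, 77, 81, 83, 99]


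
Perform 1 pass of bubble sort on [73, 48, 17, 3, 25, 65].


Initial: [73, 48, 17, 3, 25, 65]
Pass 1: [48, 17, 3, 25, 65, 73] (5 swaps)

After 1 pass: [48, 17, 3, 25, 65, 73]


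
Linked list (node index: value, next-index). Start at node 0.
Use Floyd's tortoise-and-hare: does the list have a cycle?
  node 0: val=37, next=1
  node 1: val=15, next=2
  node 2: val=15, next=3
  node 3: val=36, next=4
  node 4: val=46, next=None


Floyd's tortoise (slow, +1) and hare (fast, +2):
  init: slow=0, fast=0
  step 1: slow=1, fast=2
  step 2: slow=2, fast=4
  step 3: fast -> None, no cycle

Cycle: no


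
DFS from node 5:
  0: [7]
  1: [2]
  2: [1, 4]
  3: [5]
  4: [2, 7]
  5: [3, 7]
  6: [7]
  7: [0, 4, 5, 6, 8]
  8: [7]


Visit 5, push [7, 3]
Visit 3, push []
Visit 7, push [8, 6, 4, 0]
Visit 0, push []
Visit 4, push [2]
Visit 2, push [1]
Visit 1, push []
Visit 6, push []
Visit 8, push []

DFS order: [5, 3, 7, 0, 4, 2, 1, 6, 8]


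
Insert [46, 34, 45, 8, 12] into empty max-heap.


Insert 46: [46]
Insert 34: [46, 34]
Insert 45: [46, 34, 45]
Insert 8: [46, 34, 45, 8]
Insert 12: [46, 34, 45, 8, 12]

Final heap: [46, 34, 45, 8, 12]


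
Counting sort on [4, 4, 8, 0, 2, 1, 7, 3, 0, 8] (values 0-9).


Input: [4, 4, 8, 0, 2, 1, 7, 3, 0, 8]
Counts: [2, 1, 1, 1, 2, 0, 0, 1, 2, 0]

Sorted: [0, 0, 1, 2, 3, 4, 4, 7, 8, 8]


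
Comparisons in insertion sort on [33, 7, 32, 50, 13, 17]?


Algorithm: insertion sort
Input: [33, 7, 32, 50, 13, 17]
Sorted: [7, 13, 17, 32, 33, 50]

12


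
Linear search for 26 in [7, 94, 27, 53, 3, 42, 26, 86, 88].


i=0: 7!=26
i=1: 94!=26
i=2: 27!=26
i=3: 53!=26
i=4: 3!=26
i=5: 42!=26
i=6: 26==26 found!

Found at 6, 7 comps


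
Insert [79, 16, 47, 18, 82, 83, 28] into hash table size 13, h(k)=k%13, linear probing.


Insert 79: h=1 -> slot 1
Insert 16: h=3 -> slot 3
Insert 47: h=8 -> slot 8
Insert 18: h=5 -> slot 5
Insert 82: h=4 -> slot 4
Insert 83: h=5, 1 probes -> slot 6
Insert 28: h=2 -> slot 2

Table: [None, 79, 28, 16, 82, 18, 83, None, 47, None, None, None, None]


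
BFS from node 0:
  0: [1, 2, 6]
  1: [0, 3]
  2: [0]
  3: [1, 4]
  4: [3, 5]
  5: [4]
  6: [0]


Visit 0, enqueue [1, 2, 6]
Visit 1, enqueue [3]
Visit 2, enqueue []
Visit 6, enqueue []
Visit 3, enqueue [4]
Visit 4, enqueue [5]
Visit 5, enqueue []

BFS order: [0, 1, 2, 6, 3, 4, 5]


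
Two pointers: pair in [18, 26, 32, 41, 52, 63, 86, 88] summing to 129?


lo=0(18)+hi=7(88)=106
lo=1(26)+hi=7(88)=114
lo=2(32)+hi=7(88)=120
lo=3(41)+hi=7(88)=129

Yes: 41+88=129


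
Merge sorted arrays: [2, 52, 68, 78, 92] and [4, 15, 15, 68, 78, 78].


Take 2 from A
Take 4 from B
Take 15 from B
Take 15 from B
Take 52 from A
Take 68 from A
Take 68 from B
Take 78 from A
Take 78 from B
Take 78 from B

Merged: [2, 4, 15, 15, 52, 68, 68, 78, 78, 78, 92]


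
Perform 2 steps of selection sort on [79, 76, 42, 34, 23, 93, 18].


Initial: [79, 76, 42, 34, 23, 93, 18]
Step 1: min=18 at 6
  Swap: [18, 76, 42, 34, 23, 93, 79]
Step 2: min=23 at 4
  Swap: [18, 23, 42, 34, 76, 93, 79]

After 2 steps: [18, 23, 42, 34, 76, 93, 79]


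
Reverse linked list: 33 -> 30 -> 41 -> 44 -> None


Step 1: curr=33, set curr.next=prev(None) | reversed so far: 33
Step 2: curr=30, set curr.next=prev(33) | reversed so far: 30 -> 33
Step 3: curr=41, set curr.next=prev(30) | reversed so far: 41 -> 30 -> 33
Step 4: curr=44, set curr.next=prev(41) | reversed so far: 44 -> 41 -> 30 -> 33

44 -> 41 -> 30 -> 33 -> None


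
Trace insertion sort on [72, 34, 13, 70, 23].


Initial: [72, 34, 13, 70, 23]
Insert 34: [34, 72, 13, 70, 23]
Insert 13: [13, 34, 72, 70, 23]
Insert 70: [13, 34, 70, 72, 23]
Insert 23: [13, 23, 34, 70, 72]

Sorted: [13, 23, 34, 70, 72]


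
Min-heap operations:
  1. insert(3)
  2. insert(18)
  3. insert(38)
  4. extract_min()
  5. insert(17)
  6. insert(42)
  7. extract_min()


insert(3) -> [3]
insert(18) -> [3, 18]
insert(38) -> [3, 18, 38]
extract_min()->3, [18, 38]
insert(17) -> [17, 38, 18]
insert(42) -> [17, 38, 18, 42]
extract_min()->17, [18, 38, 42]

Final heap: [18, 38, 42]


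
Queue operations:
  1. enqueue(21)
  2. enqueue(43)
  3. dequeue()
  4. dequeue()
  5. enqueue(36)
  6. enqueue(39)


enqueue(21) -> [21]
enqueue(43) -> [21, 43]
dequeue()->21, [43]
dequeue()->43, []
enqueue(36) -> [36]
enqueue(39) -> [36, 39]

Final queue: [36, 39]


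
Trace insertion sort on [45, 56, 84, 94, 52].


Initial: [45, 56, 84, 94, 52]
Insert 56: [45, 56, 84, 94, 52]
Insert 84: [45, 56, 84, 94, 52]
Insert 94: [45, 56, 84, 94, 52]
Insert 52: [45, 52, 56, 84, 94]

Sorted: [45, 52, 56, 84, 94]


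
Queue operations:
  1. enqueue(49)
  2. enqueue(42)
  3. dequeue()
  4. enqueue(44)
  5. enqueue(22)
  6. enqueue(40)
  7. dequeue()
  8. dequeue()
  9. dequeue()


enqueue(49) -> [49]
enqueue(42) -> [49, 42]
dequeue()->49, [42]
enqueue(44) -> [42, 44]
enqueue(22) -> [42, 44, 22]
enqueue(40) -> [42, 44, 22, 40]
dequeue()->42, [44, 22, 40]
dequeue()->44, [22, 40]
dequeue()->22, [40]

Final queue: [40]


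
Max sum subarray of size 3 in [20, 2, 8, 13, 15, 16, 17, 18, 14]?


[0:3]: 30
[1:4]: 23
[2:5]: 36
[3:6]: 44
[4:7]: 48
[5:8]: 51
[6:9]: 49

Max: 51 at [5:8]


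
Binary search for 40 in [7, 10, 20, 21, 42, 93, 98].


Step 1: lo=0, hi=6, mid=3, val=21
Step 2: lo=4, hi=6, mid=5, val=93
Step 3: lo=4, hi=4, mid=4, val=42

Not found


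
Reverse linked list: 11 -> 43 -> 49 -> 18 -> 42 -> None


Step 1: curr=11, set curr.next=prev(None) | reversed so far: 11
Step 2: curr=43, set curr.next=prev(11) | reversed so far: 43 -> 11
Step 3: curr=49, set curr.next=prev(43) | reversed so far: 49 -> 43 -> 11
Step 4: curr=18, set curr.next=prev(49) | reversed so far: 18 -> 49 -> 43 -> 11
Step 5: curr=42, set curr.next=prev(18) | reversed so far: 42 -> 18 -> 49 -> 43 -> 11

42 -> 18 -> 49 -> 43 -> 11 -> None


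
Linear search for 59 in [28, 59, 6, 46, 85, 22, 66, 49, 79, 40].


i=0: 28!=59
i=1: 59==59 found!

Found at 1, 2 comps


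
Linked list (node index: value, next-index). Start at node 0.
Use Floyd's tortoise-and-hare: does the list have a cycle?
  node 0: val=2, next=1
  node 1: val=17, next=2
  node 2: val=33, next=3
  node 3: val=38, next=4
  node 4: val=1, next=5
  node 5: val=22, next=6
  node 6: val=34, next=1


Floyd's tortoise (slow, +1) and hare (fast, +2):
  init: slow=0, fast=0
  step 1: slow=1, fast=2
  step 2: slow=2, fast=4
  step 3: slow=3, fast=6
  step 4: slow=4, fast=2
  step 5: slow=5, fast=4
  step 6: slow=6, fast=6
  slow == fast at node 6: cycle detected

Cycle: yes


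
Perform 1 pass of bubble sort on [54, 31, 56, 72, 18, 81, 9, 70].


Initial: [54, 31, 56, 72, 18, 81, 9, 70]
Pass 1: [31, 54, 56, 18, 72, 9, 70, 81] (4 swaps)

After 1 pass: [31, 54, 56, 18, 72, 9, 70, 81]


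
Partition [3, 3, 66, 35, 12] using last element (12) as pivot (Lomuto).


Pivot: 12
  3 <= 12: advance i (no swap)
  3 <= 12: advance i (no swap)
Place pivot at 2: [3, 3, 12, 35, 66]

Partitioned: [3, 3, 12, 35, 66]


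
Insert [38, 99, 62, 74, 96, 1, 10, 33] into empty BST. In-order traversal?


Insert 38: root
Insert 99: R from 38
Insert 62: R from 38 -> L from 99
Insert 74: R from 38 -> L from 99 -> R from 62
Insert 96: R from 38 -> L from 99 -> R from 62 -> R from 74
Insert 1: L from 38
Insert 10: L from 38 -> R from 1
Insert 33: L from 38 -> R from 1 -> R from 10

In-order: [1, 10, 33, 38, 62, 74, 96, 99]


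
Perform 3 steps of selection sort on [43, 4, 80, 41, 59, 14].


Initial: [43, 4, 80, 41, 59, 14]
Step 1: min=4 at 1
  Swap: [4, 43, 80, 41, 59, 14]
Step 2: min=14 at 5
  Swap: [4, 14, 80, 41, 59, 43]
Step 3: min=41 at 3
  Swap: [4, 14, 41, 80, 59, 43]

After 3 steps: [4, 14, 41, 80, 59, 43]


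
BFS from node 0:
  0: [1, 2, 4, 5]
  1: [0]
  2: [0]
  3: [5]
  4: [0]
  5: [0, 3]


Visit 0, enqueue [1, 2, 4, 5]
Visit 1, enqueue []
Visit 2, enqueue []
Visit 4, enqueue []
Visit 5, enqueue [3]
Visit 3, enqueue []

BFS order: [0, 1, 2, 4, 5, 3]


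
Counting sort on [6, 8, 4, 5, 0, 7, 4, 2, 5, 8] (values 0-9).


Input: [6, 8, 4, 5, 0, 7, 4, 2, 5, 8]
Counts: [1, 0, 1, 0, 2, 2, 1, 1, 2, 0]

Sorted: [0, 2, 4, 4, 5, 5, 6, 7, 8, 8]


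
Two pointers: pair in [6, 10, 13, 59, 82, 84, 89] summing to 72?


lo=0(6)+hi=6(89)=95
lo=0(6)+hi=5(84)=90
lo=0(6)+hi=4(82)=88
lo=0(6)+hi=3(59)=65
lo=1(10)+hi=3(59)=69
lo=2(13)+hi=3(59)=72

Yes: 13+59=72


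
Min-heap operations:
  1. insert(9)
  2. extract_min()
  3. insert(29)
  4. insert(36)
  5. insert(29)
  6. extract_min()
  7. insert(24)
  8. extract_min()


insert(9) -> [9]
extract_min()->9, []
insert(29) -> [29]
insert(36) -> [29, 36]
insert(29) -> [29, 36, 29]
extract_min()->29, [29, 36]
insert(24) -> [24, 36, 29]
extract_min()->24, [29, 36]

Final heap: [29, 36]


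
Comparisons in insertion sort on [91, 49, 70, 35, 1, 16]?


Algorithm: insertion sort
Input: [91, 49, 70, 35, 1, 16]
Sorted: [1, 16, 35, 49, 70, 91]

15


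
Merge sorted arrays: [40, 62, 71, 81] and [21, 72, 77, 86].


Take 21 from B
Take 40 from A
Take 62 from A
Take 71 from A
Take 72 from B
Take 77 from B
Take 81 from A

Merged: [21, 40, 62, 71, 72, 77, 81, 86]


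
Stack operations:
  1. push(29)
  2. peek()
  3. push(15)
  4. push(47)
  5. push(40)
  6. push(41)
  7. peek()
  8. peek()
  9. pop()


push(29) -> [29]
peek()->29
push(15) -> [29, 15]
push(47) -> [29, 15, 47]
push(40) -> [29, 15, 47, 40]
push(41) -> [29, 15, 47, 40, 41]
peek()->41
peek()->41
pop()->41, [29, 15, 47, 40]

Final stack: [29, 15, 47, 40]


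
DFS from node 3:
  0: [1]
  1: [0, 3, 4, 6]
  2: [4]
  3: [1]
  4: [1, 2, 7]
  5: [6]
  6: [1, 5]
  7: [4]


Visit 3, push [1]
Visit 1, push [6, 4, 0]
Visit 0, push []
Visit 4, push [7, 2]
Visit 2, push []
Visit 7, push []
Visit 6, push [5]
Visit 5, push []

DFS order: [3, 1, 0, 4, 2, 7, 6, 5]


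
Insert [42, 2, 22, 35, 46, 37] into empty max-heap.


Insert 42: [42]
Insert 2: [42, 2]
Insert 22: [42, 2, 22]
Insert 35: [42, 35, 22, 2]
Insert 46: [46, 42, 22, 2, 35]
Insert 37: [46, 42, 37, 2, 35, 22]

Final heap: [46, 42, 37, 2, 35, 22]


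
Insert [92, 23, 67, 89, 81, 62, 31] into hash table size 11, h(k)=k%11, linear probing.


Insert 92: h=4 -> slot 4
Insert 23: h=1 -> slot 1
Insert 67: h=1, 1 probes -> slot 2
Insert 89: h=1, 2 probes -> slot 3
Insert 81: h=4, 1 probes -> slot 5
Insert 62: h=7 -> slot 7
Insert 31: h=9 -> slot 9

Table: [None, 23, 67, 89, 92, 81, None, 62, None, 31, None]


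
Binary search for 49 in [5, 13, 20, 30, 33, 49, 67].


Step 1: lo=0, hi=6, mid=3, val=30
Step 2: lo=4, hi=6, mid=5, val=49

Found at index 5


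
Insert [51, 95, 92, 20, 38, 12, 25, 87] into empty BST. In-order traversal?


Insert 51: root
Insert 95: R from 51
Insert 92: R from 51 -> L from 95
Insert 20: L from 51
Insert 38: L from 51 -> R from 20
Insert 12: L from 51 -> L from 20
Insert 25: L from 51 -> R from 20 -> L from 38
Insert 87: R from 51 -> L from 95 -> L from 92

In-order: [12, 20, 25, 38, 51, 87, 92, 95]


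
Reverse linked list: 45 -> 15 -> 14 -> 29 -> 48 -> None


Step 1: curr=45, set curr.next=prev(None) | reversed so far: 45
Step 2: curr=15, set curr.next=prev(45) | reversed so far: 15 -> 45
Step 3: curr=14, set curr.next=prev(15) | reversed so far: 14 -> 15 -> 45
Step 4: curr=29, set curr.next=prev(14) | reversed so far: 29 -> 14 -> 15 -> 45
Step 5: curr=48, set curr.next=prev(29) | reversed so far: 48 -> 29 -> 14 -> 15 -> 45

48 -> 29 -> 14 -> 15 -> 45 -> None


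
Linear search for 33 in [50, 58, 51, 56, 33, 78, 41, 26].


i=0: 50!=33
i=1: 58!=33
i=2: 51!=33
i=3: 56!=33
i=4: 33==33 found!

Found at 4, 5 comps


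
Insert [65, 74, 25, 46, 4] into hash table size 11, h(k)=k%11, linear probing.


Insert 65: h=10 -> slot 10
Insert 74: h=8 -> slot 8
Insert 25: h=3 -> slot 3
Insert 46: h=2 -> slot 2
Insert 4: h=4 -> slot 4

Table: [None, None, 46, 25, 4, None, None, None, 74, None, 65]


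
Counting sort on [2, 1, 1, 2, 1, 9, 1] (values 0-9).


Input: [2, 1, 1, 2, 1, 9, 1]
Counts: [0, 4, 2, 0, 0, 0, 0, 0, 0, 1]

Sorted: [1, 1, 1, 1, 2, 2, 9]


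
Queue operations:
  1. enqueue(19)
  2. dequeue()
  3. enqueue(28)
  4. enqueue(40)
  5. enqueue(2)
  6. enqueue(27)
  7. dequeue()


enqueue(19) -> [19]
dequeue()->19, []
enqueue(28) -> [28]
enqueue(40) -> [28, 40]
enqueue(2) -> [28, 40, 2]
enqueue(27) -> [28, 40, 2, 27]
dequeue()->28, [40, 2, 27]

Final queue: [40, 2, 27]


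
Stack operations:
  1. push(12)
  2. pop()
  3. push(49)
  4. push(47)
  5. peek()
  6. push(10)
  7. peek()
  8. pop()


push(12) -> [12]
pop()->12, []
push(49) -> [49]
push(47) -> [49, 47]
peek()->47
push(10) -> [49, 47, 10]
peek()->10
pop()->10, [49, 47]

Final stack: [49, 47]


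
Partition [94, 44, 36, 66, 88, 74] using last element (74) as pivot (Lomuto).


Pivot: 74
  44 <= 74: swap -> [44, 94, 36, 66, 88, 74]
  36 <= 74: swap -> [44, 36, 94, 66, 88, 74]
  66 <= 74: swap -> [44, 36, 66, 94, 88, 74]
Place pivot at 3: [44, 36, 66, 74, 88, 94]

Partitioned: [44, 36, 66, 74, 88, 94]


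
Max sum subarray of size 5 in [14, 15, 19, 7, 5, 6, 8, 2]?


[0:5]: 60
[1:6]: 52
[2:7]: 45
[3:8]: 28

Max: 60 at [0:5]


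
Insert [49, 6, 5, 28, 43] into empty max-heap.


Insert 49: [49]
Insert 6: [49, 6]
Insert 5: [49, 6, 5]
Insert 28: [49, 28, 5, 6]
Insert 43: [49, 43, 5, 6, 28]

Final heap: [49, 43, 5, 6, 28]


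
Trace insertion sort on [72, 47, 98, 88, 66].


Initial: [72, 47, 98, 88, 66]
Insert 47: [47, 72, 98, 88, 66]
Insert 98: [47, 72, 98, 88, 66]
Insert 88: [47, 72, 88, 98, 66]
Insert 66: [47, 66, 72, 88, 98]

Sorted: [47, 66, 72, 88, 98]
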